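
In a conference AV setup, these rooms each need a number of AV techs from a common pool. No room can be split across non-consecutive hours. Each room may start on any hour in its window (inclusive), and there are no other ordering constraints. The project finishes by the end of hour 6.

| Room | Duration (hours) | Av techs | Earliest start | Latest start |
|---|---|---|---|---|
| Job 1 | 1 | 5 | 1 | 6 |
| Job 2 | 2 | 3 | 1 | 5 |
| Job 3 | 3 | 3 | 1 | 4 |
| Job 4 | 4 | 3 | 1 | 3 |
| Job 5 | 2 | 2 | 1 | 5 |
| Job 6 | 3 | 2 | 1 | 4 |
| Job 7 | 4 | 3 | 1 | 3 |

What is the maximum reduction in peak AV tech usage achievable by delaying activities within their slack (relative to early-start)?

Early-start peak: h1:21  h2:16  h3:11  h4:6  h5:0  h6:0 ⇒ 21.
Leveled (Job 1@1, Job 2@1, Job 3@4, Job 4@2, Job 5@2, Job 6@1, Job 7@3): h1:10  h2:10  h3:10  h4:9  h5:9  h6:6 ⇒ 10.
Reduction 21 − 10 = 11.

11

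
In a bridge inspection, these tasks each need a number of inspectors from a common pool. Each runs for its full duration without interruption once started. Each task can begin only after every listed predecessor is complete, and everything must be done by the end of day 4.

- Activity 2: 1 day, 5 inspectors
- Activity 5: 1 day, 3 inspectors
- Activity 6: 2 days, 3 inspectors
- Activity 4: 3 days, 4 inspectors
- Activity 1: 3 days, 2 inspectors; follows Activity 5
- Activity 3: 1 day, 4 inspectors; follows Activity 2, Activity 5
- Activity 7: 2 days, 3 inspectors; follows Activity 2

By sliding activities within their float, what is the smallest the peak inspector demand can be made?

12

Early-start (Activity 2@1, Activity 5@1, Activity 6@1, Activity 4@1, Activity 1@2, Activity 3@2, Activity 7@2) gives peak 16: d1:15  d2:16  d3:9  d4:2.
Shift Activity 4→2, Activity 3→4.
Schedule Activity 2@1, Activity 5@1, Activity 6@1, Activity 4@2, Activity 1@2, Activity 3@4, Activity 7@2: d1:11  d2:12  d3:9  d4:10 — peak 12.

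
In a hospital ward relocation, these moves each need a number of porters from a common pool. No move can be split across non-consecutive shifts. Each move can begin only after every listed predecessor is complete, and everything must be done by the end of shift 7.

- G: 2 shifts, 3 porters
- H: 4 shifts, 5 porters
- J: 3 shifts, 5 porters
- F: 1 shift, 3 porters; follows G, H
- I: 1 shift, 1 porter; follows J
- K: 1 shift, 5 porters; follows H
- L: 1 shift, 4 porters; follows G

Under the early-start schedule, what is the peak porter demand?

Early-start schedule: G@1, H@1, J@1, F@5, I@4, K@5, L@3.
Load per shift: shift 1: 13, shift 2: 13, shift 3: 14, shift 4: 6, shift 5: 8, shift 6: 0, shift 7: 0.
Peak is 14.

14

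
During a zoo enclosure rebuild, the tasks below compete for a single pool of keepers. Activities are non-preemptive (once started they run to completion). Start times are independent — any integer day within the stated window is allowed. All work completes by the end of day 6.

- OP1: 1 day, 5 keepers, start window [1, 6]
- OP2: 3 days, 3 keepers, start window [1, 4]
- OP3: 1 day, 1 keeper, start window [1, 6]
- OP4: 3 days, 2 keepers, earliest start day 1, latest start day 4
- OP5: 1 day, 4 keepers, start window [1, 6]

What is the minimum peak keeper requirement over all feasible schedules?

5

Early-start (OP1@1, OP2@1, OP3@1, OP4@1, OP5@1) gives peak 15: d1:15  d2:5  d3:5  d4:0  d5:0  d6:0.
Shift OP2→2, OP3→2, OP4→3, OP5→6.
Schedule OP1@1, OP2@2, OP3@2, OP4@3, OP5@6: d1:5  d2:4  d3:5  d4:5  d5:2  d6:4 — peak 5.
Total keeper-days = 25 over 6 days ⇒ peak ≥ ⌈25/6⌉ = 5, so 5 is optimal.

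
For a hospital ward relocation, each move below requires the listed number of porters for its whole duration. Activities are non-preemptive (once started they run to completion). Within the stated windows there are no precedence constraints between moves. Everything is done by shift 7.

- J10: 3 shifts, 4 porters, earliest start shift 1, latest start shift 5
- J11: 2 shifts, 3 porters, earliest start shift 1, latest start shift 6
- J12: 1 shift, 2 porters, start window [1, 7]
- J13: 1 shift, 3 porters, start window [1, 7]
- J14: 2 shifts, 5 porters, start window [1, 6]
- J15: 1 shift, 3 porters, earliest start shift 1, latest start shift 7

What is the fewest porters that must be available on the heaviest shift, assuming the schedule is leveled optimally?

6

Early-start (J10@1, J11@1, J12@1, J13@1, J14@1, J15@1) gives peak 20: s1:20  s2:12  s3:4  s4:0  s5:0  s6:0  s7:0.
Shift J11→4, J13→4, J14→6, J15→5.
Schedule J10@1, J11@4, J12@1, J13@4, J14@6, J15@5: s1:6  s2:4  s3:4  s4:6  s5:6  s6:5  s7:5 — peak 6.
Total porter-shifts = 36 over 7 shifts ⇒ peak ≥ ⌈36/7⌉ = 6, so 6 is optimal.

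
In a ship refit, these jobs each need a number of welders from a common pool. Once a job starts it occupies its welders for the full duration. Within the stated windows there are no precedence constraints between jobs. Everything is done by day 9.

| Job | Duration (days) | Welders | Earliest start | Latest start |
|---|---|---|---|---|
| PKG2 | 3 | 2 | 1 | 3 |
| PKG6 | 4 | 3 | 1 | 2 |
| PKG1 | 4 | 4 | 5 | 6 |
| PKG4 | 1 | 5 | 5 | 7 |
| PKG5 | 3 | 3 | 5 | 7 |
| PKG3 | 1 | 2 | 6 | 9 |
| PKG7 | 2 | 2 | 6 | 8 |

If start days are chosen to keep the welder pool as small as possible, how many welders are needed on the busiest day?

Early-start (PKG2@1, PKG6@1, PKG1@5, PKG4@5, PKG5@5, PKG3@6, PKG7@6) gives peak 12: d1:5  d2:5  d3:5  d4:3  d5:12  d6:11  d7:9  d8:4  d9:0.
Shift PKG1→6, PKG3→8, PKG7→8.
Schedule PKG2@1, PKG6@1, PKG1@6, PKG4@5, PKG5@5, PKG3@8, PKG7@8: d1:5  d2:5  d3:5  d4:3  d5:8  d6:7  d7:7  d8:8  d9:6 — peak 8.

8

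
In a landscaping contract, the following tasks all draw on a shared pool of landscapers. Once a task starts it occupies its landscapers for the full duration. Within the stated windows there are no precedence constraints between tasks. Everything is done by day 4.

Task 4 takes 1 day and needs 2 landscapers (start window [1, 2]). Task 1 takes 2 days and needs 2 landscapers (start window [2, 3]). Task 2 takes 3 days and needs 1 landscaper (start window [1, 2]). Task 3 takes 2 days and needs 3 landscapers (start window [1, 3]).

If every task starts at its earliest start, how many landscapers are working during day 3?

3

At early start, day 3 has: Task 1, Task 2.
Demand: 2 + 1 = 3.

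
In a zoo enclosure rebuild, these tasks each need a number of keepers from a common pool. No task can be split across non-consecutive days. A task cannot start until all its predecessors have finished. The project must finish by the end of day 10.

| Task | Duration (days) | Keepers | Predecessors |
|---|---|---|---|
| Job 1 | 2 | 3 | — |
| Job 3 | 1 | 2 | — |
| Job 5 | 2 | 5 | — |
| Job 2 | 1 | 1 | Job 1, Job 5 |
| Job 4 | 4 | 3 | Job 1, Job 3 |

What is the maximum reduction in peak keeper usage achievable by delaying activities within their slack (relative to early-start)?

Early-start peak: d1:10  d2:8  d3:4  d4:3  d5:3  d6:3  d7:0  d8:0  d9:0  d10:0 ⇒ 10.
Leveled (Job 1@1, Job 3@1, Job 5@3, Job 2@5, Job 4@5): d1:5  d2:3  d3:5  d4:5  d5:4  d6:3  d7:3  d8:3  d9:0  d10:0 ⇒ 5.
Reduction 10 − 5 = 5.

5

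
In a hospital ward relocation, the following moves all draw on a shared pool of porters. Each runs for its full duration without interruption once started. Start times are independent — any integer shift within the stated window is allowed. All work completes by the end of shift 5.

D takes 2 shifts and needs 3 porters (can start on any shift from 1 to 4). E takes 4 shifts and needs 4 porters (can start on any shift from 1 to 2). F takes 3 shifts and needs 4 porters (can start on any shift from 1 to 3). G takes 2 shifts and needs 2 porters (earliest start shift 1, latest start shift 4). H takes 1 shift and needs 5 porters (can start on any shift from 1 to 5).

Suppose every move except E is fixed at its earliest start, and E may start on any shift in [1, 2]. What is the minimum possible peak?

E@1: s1:18  s2:13  s3:8  s4:4  s5:0 → peak 18
E@2: s1:14  s2:13  s3:8  s4:4  s5:4 → peak 14
Best is E@2, peak 14.

14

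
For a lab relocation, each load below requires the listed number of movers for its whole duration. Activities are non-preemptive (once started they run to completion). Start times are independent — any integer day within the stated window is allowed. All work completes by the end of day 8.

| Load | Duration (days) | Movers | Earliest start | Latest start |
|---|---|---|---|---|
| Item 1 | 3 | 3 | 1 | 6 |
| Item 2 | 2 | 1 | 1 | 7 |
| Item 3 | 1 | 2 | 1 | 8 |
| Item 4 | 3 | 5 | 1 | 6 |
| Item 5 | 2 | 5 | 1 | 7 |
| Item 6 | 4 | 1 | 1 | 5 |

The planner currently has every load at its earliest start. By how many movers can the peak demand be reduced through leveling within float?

Early-start peak: d1:17  d2:15  d3:9  d4:1  d5:0  d6:0  d7:0  d8:0 ⇒ 17.
Leveled (Item 1@1, Item 2@1, Item 3@1, Item 4@4, Item 5@7, Item 6@2): d1:6  d2:5  d3:4  d4:6  d5:6  d6:5  d7:5  d8:5 ⇒ 6.
Reduction 17 − 6 = 11.

11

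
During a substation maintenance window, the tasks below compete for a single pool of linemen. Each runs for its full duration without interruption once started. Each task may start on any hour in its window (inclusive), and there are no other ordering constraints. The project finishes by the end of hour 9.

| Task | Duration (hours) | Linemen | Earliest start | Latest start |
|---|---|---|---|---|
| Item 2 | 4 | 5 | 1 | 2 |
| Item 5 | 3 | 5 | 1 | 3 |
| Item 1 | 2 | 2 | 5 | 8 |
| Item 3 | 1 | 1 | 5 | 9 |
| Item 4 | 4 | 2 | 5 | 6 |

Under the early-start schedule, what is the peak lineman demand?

10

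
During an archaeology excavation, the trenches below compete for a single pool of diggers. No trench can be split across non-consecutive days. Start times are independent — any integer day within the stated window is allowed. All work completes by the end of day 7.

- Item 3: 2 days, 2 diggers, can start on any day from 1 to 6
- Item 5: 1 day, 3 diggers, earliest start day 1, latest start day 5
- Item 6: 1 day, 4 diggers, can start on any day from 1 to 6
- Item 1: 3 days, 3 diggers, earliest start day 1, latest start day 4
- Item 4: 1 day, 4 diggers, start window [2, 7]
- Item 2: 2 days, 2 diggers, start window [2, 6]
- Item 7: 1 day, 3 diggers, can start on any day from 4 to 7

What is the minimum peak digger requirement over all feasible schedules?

5

Early-start (Item 3@1, Item 5@1, Item 6@1, Item 1@1, Item 4@2, Item 2@2, Item 7@4) gives peak 12: d1:12  d2:11  d3:5  d4:3  d5:0  d6:0  d7:0.
Shift Item 6→5, Item 1→2, Item 4→6, Item 2→3, Item 7→7.
Schedule Item 3@1, Item 5@1, Item 6@5, Item 1@2, Item 4@6, Item 2@3, Item 7@7: d1:5  d2:5  d3:5  d4:5  d5:4  d6:4  d7:3 — peak 5.
Total digger-days = 31 over 7 days ⇒ peak ≥ ⌈31/7⌉ = 5, so 5 is optimal.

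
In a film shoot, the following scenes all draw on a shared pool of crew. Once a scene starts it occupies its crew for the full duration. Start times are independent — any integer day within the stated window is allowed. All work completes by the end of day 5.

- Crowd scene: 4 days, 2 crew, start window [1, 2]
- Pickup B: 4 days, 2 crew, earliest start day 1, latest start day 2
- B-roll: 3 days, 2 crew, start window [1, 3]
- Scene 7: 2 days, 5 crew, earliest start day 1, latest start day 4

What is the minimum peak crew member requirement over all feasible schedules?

Early-start (Crowd scene@1, Pickup B@1, B-roll@1, Scene 7@1) gives peak 11: d1:11  d2:11  d3:6  d4:4  d5:0.
Shift Scene 7→4.
Schedule Crowd scene@1, Pickup B@1, B-roll@1, Scene 7@4: d1:6  d2:6  d3:6  d4:9  d5:5 — peak 9.

9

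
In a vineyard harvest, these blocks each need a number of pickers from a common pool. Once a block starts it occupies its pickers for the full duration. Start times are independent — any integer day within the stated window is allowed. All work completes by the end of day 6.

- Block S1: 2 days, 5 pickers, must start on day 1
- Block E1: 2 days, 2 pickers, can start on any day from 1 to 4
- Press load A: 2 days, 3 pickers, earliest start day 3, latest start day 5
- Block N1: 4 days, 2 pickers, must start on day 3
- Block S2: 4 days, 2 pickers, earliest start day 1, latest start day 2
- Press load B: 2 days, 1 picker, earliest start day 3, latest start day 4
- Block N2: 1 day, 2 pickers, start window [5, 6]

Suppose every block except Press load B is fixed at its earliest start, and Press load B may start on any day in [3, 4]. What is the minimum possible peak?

Press load B@3: d1:9  d2:9  d3:8  d4:8  d5:4  d6:2 → peak 9
Press load B@4: d1:9  d2:9  d3:7  d4:8  d5:5  d6:2 → peak 9
Best is Press load B@3, peak 9.

9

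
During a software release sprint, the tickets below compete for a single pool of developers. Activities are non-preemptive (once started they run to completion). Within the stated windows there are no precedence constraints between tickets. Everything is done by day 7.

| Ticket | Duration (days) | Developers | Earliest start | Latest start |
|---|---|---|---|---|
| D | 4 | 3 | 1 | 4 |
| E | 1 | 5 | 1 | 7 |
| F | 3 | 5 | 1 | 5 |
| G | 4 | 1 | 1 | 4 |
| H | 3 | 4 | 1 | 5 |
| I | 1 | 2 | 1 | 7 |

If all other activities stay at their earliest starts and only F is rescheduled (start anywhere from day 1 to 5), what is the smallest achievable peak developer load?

15

F@1: d1:20  d2:13  d3:13  d4:4  d5:0  d6:0  d7:0 → peak 20
F@2: d1:15  d2:13  d3:13  d4:9  d5:0  d6:0  d7:0 → peak 15
F@3: d1:15  d2:8  d3:13  d4:9  d5:5  d6:0  d7:0 → peak 15
F@4: d1:15  d2:8  d3:8  d4:9  d5:5  d6:5  d7:0 → peak 15
F@5: d1:15  d2:8  d3:8  d4:4  d5:5  d6:5  d7:5 → peak 15
Best is F@2, peak 15.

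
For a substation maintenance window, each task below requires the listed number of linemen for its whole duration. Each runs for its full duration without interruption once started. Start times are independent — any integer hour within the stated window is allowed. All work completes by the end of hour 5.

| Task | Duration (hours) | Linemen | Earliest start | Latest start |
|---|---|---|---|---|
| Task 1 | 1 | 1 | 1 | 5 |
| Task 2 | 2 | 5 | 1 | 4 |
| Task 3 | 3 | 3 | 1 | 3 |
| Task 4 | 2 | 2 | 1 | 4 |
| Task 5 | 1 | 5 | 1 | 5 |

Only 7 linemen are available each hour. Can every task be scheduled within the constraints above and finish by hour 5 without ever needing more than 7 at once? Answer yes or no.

The minimum achievable peak is 8; 7 < 8, so no feasible schedule stays within the cap.

no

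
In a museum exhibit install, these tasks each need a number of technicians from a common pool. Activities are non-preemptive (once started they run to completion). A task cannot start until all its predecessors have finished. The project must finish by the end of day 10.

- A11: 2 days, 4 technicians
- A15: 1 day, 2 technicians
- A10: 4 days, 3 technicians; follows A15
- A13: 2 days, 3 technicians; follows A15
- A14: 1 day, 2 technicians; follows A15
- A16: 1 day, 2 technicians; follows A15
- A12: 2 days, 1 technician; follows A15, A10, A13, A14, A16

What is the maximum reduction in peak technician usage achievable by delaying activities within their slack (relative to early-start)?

Early-start peak: d1:6  d2:14  d3:6  d4:3  d5:3  d6:1  d7:1  d8:0  d9:0  d10:0 ⇒ 14.
Leveled (A11@8, A15@1, A10@2, A13@6, A14@2, A16@3, A12@8): d1:2  d2:5  d3:5  d4:3  d5:3  d6:3  d7:3  d8:5  d9:5  d10:0 ⇒ 5.
Reduction 14 − 5 = 9.

9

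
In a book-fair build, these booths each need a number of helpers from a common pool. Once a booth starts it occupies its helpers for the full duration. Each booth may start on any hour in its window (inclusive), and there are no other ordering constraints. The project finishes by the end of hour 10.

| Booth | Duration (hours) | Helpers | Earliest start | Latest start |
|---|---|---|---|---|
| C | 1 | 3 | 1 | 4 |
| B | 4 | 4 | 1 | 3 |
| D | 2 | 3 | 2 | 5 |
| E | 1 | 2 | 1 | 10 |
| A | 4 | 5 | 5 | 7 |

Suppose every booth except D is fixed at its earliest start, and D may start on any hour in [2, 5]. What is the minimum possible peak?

9

D@2: h1:9  h2:7  h3:7  h4:4  h5:5  h6:5  h7:5  h8:5  h9:0  h10:0 → peak 9
D@3: h1:9  h2:4  h3:7  h4:7  h5:5  h6:5  h7:5  h8:5  h9:0  h10:0 → peak 9
D@4: h1:9  h2:4  h3:4  h4:7  h5:8  h6:5  h7:5  h8:5  h9:0  h10:0 → peak 9
D@5: h1:9  h2:4  h3:4  h4:4  h5:8  h6:8  h7:5  h8:5  h9:0  h10:0 → peak 9
Best is D@2, peak 9.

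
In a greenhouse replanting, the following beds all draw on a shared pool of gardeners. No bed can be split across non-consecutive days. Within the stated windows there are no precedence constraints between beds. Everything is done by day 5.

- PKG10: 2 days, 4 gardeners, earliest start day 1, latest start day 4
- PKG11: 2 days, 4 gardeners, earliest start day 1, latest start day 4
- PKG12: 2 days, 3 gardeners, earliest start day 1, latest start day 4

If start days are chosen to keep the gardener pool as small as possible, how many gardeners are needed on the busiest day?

Early-start (PKG10@1, PKG11@1, PKG12@1) gives peak 11: d1:11  d2:11  d3:0  d4:0  d5:0.
Shift PKG11→3.
Schedule PKG10@1, PKG11@3, PKG12@1: d1:7  d2:7  d3:4  d4:4  d5:0 — peak 7.

7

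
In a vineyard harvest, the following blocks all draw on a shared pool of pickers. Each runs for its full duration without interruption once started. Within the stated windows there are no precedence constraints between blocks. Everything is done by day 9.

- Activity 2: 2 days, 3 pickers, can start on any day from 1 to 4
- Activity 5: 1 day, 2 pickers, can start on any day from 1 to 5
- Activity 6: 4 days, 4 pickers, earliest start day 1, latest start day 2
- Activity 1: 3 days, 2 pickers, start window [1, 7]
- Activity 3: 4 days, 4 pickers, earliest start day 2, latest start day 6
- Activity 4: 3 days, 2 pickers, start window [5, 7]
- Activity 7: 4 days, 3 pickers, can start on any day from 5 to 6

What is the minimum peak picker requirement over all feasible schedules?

Early-start (Activity 2@1, Activity 5@1, Activity 6@1, Activity 1@1, Activity 3@2, Activity 4@5, Activity 7@5) gives peak 13: d1:11  d2:13  d3:10  d4:8  d5:9  d6:5  d7:5  d8:3  d9:0.
Shift Activity 6→2, Activity 1→7, Activity 3→3, Activity 4→7, Activity 7→6.
Schedule Activity 2@1, Activity 5@1, Activity 6@2, Activity 1@7, Activity 3@3, Activity 4@7, Activity 7@6: d1:5  d2:7  d3:8  d4:8  d5:8  d6:7  d7:7  d8:7  d9:7 — peak 8.
Total picker-days = 64 over 9 days ⇒ peak ≥ ⌈64/9⌉ = 8, so 8 is optimal.

8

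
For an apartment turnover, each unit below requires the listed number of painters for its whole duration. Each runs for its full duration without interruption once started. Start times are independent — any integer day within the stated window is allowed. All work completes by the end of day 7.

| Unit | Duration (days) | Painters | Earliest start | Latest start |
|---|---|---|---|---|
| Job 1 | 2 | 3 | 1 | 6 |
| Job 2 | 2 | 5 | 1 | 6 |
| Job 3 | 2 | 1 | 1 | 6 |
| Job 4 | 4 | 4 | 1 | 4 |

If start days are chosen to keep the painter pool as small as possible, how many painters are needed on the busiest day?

Early-start (Job 1@1, Job 2@1, Job 3@1, Job 4@1) gives peak 13: d1:13  d2:13  d3:4  d4:4  d5:0  d6:0  d7:0.
Shift Job 2→5, Job 3→3.
Schedule Job 1@1, Job 2@5, Job 3@3, Job 4@1: d1:7  d2:7  d3:5  d4:5  d5:5  d6:5  d7:0 — peak 7.

7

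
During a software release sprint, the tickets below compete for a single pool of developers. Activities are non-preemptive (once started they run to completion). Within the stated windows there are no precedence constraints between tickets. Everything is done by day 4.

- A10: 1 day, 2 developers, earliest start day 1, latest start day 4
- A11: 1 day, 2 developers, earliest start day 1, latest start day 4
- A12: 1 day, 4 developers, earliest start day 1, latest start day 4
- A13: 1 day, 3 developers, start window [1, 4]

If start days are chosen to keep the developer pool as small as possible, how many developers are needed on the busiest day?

4

Early-start (A10@1, A11@1, A12@1, A13@1) gives peak 11: d1:11  d2:0  d3:0  d4:0.
Shift A12→2, A13→3.
Schedule A10@1, A11@1, A12@2, A13@3: d1:4  d2:4  d3:3  d4:0 — peak 4.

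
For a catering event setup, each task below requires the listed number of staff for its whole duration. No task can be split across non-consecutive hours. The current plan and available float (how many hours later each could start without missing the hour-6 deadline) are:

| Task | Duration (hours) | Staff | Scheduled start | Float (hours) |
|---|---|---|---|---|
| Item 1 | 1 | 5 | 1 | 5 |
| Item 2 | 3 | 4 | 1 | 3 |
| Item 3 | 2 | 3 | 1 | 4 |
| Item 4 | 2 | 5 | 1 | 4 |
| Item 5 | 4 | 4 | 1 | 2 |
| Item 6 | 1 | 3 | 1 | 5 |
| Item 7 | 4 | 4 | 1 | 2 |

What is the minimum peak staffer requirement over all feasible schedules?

Early-start (Item 1@1, Item 2@1, Item 3@1, Item 4@1, Item 5@1, Item 6@1, Item 7@1) gives peak 28: h1:28  h2:20  h3:12  h4:8  h5:0  h6:0.
Shift Item 2→2, Item 4→5, Item 6→5, Item 7→3.
Schedule Item 1@1, Item 2@2, Item 3@1, Item 4@5, Item 5@1, Item 6@5, Item 7@3: h1:12  h2:11  h3:12  h4:12  h5:12  h6:9 — peak 12.
Total staffer-hours = 68 over 6 hours ⇒ peak ≥ ⌈68/6⌉ = 12, so 12 is optimal.

12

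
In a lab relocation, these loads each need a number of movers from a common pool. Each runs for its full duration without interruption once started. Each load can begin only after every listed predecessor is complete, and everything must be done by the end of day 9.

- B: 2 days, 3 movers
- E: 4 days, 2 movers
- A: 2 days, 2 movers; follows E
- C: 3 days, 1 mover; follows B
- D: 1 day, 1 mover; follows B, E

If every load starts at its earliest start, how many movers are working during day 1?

5

At early start, day 1 has: B, E.
Demand: 3 + 2 = 5.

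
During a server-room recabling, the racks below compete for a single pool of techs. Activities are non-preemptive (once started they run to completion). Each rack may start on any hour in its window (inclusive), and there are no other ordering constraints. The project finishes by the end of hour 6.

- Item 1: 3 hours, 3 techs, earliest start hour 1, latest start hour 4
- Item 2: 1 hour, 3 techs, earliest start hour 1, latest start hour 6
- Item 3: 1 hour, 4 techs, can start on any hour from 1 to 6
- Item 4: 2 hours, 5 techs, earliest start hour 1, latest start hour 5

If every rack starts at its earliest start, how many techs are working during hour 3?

At early start, hour 3 has: Item 1.
Demand: 3 = 3.

3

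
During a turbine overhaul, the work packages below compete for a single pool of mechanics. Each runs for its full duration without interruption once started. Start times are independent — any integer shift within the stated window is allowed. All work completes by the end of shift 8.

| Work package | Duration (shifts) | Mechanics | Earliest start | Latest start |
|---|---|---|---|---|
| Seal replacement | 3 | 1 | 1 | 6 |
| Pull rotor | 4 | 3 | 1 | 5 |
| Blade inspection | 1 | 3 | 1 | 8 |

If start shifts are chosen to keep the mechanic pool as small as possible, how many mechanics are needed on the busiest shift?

3

Early-start (Seal replacement@1, Pull rotor@1, Blade inspection@1) gives peak 7: s1:7  s2:4  s3:4  s4:3  s5:0  s6:0  s7:0  s8:0.
Shift Pull rotor→4, Blade inspection→8.
Schedule Seal replacement@1, Pull rotor@4, Blade inspection@8: s1:1  s2:1  s3:1  s4:3  s5:3  s6:3  s7:3  s8:3 — peak 3.
Total mechanic-shifts = 18 over 8 shifts ⇒ peak ≥ ⌈18/8⌉ = 3, so 3 is optimal.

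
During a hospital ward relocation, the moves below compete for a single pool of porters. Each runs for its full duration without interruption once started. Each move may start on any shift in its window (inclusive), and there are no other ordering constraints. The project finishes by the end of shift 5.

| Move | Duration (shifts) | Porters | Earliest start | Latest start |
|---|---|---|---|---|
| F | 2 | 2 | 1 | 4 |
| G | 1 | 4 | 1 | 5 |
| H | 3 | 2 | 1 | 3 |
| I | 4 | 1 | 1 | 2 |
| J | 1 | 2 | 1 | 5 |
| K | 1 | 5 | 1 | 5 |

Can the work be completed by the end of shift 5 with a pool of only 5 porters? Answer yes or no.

yes

Schedule F@1, G@4, H@1, I@1, J@3, K@5: s1:5  s2:5  s3:5  s4:5  s5:5 — peak 5 ≤ 5.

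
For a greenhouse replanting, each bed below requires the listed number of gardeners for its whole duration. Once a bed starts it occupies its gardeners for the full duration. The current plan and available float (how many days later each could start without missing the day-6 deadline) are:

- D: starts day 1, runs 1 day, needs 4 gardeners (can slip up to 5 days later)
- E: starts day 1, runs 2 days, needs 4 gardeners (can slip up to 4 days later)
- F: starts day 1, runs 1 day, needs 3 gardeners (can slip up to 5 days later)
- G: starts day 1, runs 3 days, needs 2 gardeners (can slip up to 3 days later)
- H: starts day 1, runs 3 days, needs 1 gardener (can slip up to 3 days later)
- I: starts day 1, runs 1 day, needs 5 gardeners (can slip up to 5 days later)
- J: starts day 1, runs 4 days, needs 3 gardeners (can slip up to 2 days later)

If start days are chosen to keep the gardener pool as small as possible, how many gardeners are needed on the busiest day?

7

Early-start (D@1, E@1, F@1, G@1, H@1, I@1, J@1) gives peak 22: d1:22  d2:10  d3:6  d4:3  d5:0  d6:0.
Shift D→2, E→5, F→4, H→2, J→3.
Schedule D@2, E@5, F@4, G@1, H@2, I@1, J@3: d1:7  d2:7  d3:6  d4:7  d5:7  d6:7 — peak 7.
Total gardener-days = 41 over 6 days ⇒ peak ≥ ⌈41/6⌉ = 7, so 7 is optimal.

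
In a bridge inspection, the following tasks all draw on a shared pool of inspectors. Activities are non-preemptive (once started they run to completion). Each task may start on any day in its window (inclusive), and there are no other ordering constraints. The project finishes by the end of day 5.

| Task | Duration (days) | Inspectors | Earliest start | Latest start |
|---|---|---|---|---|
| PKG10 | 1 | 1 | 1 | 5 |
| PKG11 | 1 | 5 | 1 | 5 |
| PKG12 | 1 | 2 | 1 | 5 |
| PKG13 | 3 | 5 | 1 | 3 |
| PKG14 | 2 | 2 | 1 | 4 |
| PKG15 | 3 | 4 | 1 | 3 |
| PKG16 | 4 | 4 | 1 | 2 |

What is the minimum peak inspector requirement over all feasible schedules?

Early-start (PKG10@1, PKG11@1, PKG12@1, PKG13@1, PKG14@1, PKG15@1, PKG16@1) gives peak 23: d1:23  d2:15  d3:13  d4:4  d5:0.
Shift PKG14→4, PKG15→2, PKG16→2.
Schedule PKG10@1, PKG11@1, PKG12@1, PKG13@1, PKG14@4, PKG15@2, PKG16@2: d1:13  d2:13  d3:13  d4:10  d5:6 — peak 13.

13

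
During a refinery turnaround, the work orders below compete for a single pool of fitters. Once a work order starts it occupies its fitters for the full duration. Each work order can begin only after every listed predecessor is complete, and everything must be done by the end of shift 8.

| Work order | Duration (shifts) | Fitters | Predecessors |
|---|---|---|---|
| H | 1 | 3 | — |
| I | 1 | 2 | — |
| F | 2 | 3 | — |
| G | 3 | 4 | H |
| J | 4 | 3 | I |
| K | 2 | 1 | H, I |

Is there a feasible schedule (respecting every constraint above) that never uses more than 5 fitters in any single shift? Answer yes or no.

The minimum achievable peak is 6; 5 < 6, so no feasible schedule stays within the cap.

no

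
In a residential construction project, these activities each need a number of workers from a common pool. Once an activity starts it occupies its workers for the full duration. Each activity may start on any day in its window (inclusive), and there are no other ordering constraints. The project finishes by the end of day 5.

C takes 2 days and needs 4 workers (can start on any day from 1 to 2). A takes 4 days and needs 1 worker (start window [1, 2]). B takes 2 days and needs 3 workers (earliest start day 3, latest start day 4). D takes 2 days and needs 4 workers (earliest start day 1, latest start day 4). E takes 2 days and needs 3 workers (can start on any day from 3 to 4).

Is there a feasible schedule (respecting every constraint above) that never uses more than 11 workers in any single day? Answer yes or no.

yes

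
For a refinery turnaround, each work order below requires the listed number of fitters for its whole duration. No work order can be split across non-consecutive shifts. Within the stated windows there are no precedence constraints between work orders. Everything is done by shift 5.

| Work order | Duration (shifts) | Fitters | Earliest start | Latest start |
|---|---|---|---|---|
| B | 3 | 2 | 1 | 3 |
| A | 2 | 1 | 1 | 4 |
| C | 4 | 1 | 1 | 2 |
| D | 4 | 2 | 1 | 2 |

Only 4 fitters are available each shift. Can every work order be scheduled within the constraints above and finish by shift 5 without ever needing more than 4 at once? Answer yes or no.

no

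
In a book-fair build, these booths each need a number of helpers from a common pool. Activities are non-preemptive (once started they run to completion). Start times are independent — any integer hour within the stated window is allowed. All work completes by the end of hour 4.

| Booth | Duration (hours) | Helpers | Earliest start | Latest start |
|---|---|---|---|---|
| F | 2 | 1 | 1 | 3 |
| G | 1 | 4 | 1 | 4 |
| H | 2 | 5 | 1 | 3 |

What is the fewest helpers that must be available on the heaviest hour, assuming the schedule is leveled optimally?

5

Early-start (F@1, G@1, H@1) gives peak 10: h1:10  h2:6  h3:0  h4:0.
Shift H→3.
Schedule F@1, G@1, H@3: h1:5  h2:1  h3:5  h4:5 — peak 5.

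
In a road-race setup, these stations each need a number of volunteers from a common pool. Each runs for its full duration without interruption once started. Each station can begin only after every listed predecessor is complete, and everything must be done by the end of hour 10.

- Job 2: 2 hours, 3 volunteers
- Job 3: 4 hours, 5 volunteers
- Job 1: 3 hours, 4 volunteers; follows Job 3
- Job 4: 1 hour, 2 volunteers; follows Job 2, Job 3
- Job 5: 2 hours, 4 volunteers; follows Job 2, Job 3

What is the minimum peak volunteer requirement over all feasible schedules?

Early-start (Job 2@1, Job 3@1, Job 1@5, Job 4@5, Job 5@5) gives peak 10: h1:8  h2:8  h3:5  h4:5  h5:10  h6:8  h7:4  h8:0  h9:0  h10:0.
Shift Job 2→5, Job 4→7, Job 5→8.
Schedule Job 2@5, Job 3@1, Job 1@5, Job 4@7, Job 5@8: h1:5  h2:5  h3:5  h4:5  h5:7  h6:7  h7:6  h8:4  h9:4  h10:0 — peak 7.

7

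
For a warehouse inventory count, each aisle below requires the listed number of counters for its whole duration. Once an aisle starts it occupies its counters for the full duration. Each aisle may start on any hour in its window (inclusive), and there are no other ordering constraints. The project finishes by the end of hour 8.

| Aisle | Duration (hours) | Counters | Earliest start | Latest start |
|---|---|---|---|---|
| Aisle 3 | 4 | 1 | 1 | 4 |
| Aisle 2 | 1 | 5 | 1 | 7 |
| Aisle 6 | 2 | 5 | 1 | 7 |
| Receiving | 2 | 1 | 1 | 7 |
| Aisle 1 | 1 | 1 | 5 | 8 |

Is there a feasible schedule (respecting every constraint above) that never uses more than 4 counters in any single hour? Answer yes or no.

no

The minimum achievable peak is 5; 4 < 5, so no feasible schedule stays within the cap.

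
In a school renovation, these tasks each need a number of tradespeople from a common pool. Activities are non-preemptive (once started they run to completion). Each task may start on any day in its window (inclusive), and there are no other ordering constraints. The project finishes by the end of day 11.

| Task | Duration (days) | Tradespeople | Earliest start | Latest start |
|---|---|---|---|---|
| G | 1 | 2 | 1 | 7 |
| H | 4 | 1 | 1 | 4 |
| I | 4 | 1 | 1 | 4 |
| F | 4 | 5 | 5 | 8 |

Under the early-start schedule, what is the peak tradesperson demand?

Early-start schedule: G@1, H@1, I@1, F@5.
Load per day: day 1: 4, day 2: 2, day 3: 2, day 4: 2, day 5: 5, day 6: 5, day 7: 5, day 8: 5, day 9: 0, day 10: 0, day 11: 0.
Peak is 5.

5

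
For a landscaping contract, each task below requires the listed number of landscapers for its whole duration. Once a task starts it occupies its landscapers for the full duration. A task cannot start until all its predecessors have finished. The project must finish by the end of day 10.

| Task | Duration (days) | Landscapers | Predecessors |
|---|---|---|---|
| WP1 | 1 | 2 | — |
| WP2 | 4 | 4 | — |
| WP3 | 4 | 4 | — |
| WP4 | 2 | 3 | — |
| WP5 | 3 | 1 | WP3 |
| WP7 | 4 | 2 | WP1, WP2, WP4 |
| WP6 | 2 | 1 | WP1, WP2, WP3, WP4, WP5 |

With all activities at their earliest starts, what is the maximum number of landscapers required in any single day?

13

Early-start schedule: WP1@1, WP2@1, WP3@1, WP4@1, WP5@5, WP7@5, WP6@8.
Load per day: day 1: 13, day 2: 11, day 3: 8, day 4: 8, day 5: 3, day 6: 3, day 7: 3, day 8: 3, day 9: 1, day 10: 0.
Peak is 13.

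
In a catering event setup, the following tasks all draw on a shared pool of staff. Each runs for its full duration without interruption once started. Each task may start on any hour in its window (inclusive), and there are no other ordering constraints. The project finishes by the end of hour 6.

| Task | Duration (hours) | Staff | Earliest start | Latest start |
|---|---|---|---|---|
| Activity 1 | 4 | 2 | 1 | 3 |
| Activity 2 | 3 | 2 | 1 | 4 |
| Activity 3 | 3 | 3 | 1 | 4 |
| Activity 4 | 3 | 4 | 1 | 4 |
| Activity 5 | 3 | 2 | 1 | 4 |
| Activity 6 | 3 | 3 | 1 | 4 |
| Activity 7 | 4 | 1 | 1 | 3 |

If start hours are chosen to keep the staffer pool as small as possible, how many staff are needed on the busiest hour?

Early-start (Activity 1@1, Activity 2@1, Activity 3@1, Activity 4@1, Activity 5@1, Activity 6@1, Activity 7@1) gives peak 17: h1:17  h2:17  h3:17  h4:3  h5:0  h6:0.
Shift Activity 4→4, Activity 6→4.
Schedule Activity 1@1, Activity 2@1, Activity 3@1, Activity 4@4, Activity 5@1, Activity 6@4, Activity 7@1: h1:10  h2:10  h3:10  h4:10  h5:7  h6:7 — peak 10.

10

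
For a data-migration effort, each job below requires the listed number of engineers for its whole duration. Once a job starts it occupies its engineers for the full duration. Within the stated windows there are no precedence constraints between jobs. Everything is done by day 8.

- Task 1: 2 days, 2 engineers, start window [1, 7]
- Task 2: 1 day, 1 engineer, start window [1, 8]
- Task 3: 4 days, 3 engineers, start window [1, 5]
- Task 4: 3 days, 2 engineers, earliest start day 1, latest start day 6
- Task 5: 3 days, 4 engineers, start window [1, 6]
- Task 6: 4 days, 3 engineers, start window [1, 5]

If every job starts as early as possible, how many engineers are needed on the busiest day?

15

Early-start schedule: Task 1@1, Task 2@1, Task 3@1, Task 4@1, Task 5@1, Task 6@1.
Load per day: day 1: 15, day 2: 14, day 3: 12, day 4: 6, day 5: 0, day 6: 0, day 7: 0, day 8: 0.
Peak is 15.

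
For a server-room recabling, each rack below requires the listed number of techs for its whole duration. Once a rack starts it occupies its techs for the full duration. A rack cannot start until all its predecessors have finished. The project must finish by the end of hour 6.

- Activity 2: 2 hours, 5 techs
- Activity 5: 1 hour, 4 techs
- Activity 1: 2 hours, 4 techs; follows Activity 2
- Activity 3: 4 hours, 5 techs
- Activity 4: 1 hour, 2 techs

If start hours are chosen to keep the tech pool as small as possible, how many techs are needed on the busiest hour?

9

Early-start (Activity 2@1, Activity 5@1, Activity 1@3, Activity 3@1, Activity 4@1) gives peak 16: h1:16  h2:10  h3:9  h4:9  h5:0  h6:0.
Shift Activity 3→3, Activity 4→2.
Schedule Activity 2@1, Activity 5@1, Activity 1@3, Activity 3@3, Activity 4@2: h1:9  h2:7  h3:9  h4:9  h5:5  h6:5 — peak 9.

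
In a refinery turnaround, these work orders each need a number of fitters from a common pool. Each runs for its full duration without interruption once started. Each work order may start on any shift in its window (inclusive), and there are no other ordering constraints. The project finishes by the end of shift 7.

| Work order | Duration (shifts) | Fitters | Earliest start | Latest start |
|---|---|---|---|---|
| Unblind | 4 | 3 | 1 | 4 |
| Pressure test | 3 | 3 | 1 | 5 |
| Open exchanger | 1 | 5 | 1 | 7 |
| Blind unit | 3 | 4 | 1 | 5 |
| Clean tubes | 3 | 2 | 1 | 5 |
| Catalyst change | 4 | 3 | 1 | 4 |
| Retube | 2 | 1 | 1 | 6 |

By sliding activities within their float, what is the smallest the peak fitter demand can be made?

9

Early-start (Unblind@1, Pressure test@1, Open exchanger@1, Blind unit@1, Clean tubes@1, Catalyst change@1, Retube@1) gives peak 21: s1:21  s2:16  s3:15  s4:6  s5:0  s6:0  s7:0.
Shift Open exchanger→7, Blind unit→5, Clean tubes→4, Retube→4.
Schedule Unblind@1, Pressure test@1, Open exchanger@7, Blind unit@5, Clean tubes@4, Catalyst change@1, Retube@4: s1:9  s2:9  s3:9  s4:9  s5:7  s6:6  s7:9 — peak 9.
Total fitter-shifts = 58 over 7 shifts ⇒ peak ≥ ⌈58/7⌉ = 9, so 9 is optimal.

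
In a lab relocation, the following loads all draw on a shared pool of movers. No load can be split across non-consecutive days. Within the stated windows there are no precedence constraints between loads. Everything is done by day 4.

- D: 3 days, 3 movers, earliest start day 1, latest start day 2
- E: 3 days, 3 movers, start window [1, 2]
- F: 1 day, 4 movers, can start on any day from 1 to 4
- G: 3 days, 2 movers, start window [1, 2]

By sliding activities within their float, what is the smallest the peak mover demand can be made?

8

Early-start (D@1, E@1, F@1, G@1) gives peak 12: d1:12  d2:8  d3:8  d4:0.
Shift F→4.
Schedule D@1, E@1, F@4, G@1: d1:8  d2:8  d3:8  d4:4 — peak 8.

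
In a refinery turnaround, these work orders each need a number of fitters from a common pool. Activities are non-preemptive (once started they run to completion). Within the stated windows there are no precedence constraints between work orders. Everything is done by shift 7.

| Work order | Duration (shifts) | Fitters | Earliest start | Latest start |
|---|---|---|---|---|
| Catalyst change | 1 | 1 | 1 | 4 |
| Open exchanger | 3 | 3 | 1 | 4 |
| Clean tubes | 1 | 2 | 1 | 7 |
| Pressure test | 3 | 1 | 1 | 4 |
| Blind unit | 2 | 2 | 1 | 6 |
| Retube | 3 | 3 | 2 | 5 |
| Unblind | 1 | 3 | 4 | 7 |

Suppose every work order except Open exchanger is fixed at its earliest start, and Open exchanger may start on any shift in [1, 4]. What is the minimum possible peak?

9

Open exchanger@1: s1:9  s2:9  s3:7  s4:6  s5:0  s6:0  s7:0 → peak 9
Open exchanger@2: s1:6  s2:9  s3:7  s4:9  s5:0  s6:0  s7:0 → peak 9
Open exchanger@3: s1:6  s2:6  s3:7  s4:9  s5:3  s6:0  s7:0 → peak 9
Open exchanger@4: s1:6  s2:6  s3:4  s4:9  s5:3  s6:3  s7:0 → peak 9
Best is Open exchanger@1, peak 9.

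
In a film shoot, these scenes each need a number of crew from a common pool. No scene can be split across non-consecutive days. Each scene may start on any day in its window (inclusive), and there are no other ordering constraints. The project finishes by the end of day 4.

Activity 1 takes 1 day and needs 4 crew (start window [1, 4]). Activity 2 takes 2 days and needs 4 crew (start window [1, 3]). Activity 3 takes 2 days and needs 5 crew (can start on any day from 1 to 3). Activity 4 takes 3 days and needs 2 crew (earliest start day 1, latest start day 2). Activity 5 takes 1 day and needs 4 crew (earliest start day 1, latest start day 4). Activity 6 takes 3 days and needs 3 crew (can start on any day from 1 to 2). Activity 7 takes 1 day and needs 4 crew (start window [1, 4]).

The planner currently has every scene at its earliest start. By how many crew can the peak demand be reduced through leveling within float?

Early-start peak: d1:26  d2:14  d3:5  d4:0 ⇒ 26.
Leveled (Activity 1@1, Activity 2@1, Activity 3@3, Activity 4@1, Activity 5@2, Activity 6@1, Activity 7@4): d1:13  d2:13  d3:10  d4:9 ⇒ 13.
Reduction 26 − 13 = 13.

13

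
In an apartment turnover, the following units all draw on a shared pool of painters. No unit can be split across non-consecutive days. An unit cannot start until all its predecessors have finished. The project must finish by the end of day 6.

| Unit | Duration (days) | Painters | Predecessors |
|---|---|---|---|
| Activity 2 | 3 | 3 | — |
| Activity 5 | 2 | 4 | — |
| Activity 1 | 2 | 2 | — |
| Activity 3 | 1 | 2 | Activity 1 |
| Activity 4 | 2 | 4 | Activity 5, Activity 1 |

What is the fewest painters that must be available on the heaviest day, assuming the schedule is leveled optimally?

7

Early-start (Activity 2@1, Activity 5@1, Activity 1@1, Activity 3@3, Activity 4@3) gives peak 9: d1:9  d2:9  d3:9  d4:4  d5:0  d6:0.
Shift Activity 1→3, Activity 3→5, Activity 4→5.
Schedule Activity 2@1, Activity 5@1, Activity 1@3, Activity 3@5, Activity 4@5: d1:7  d2:7  d3:5  d4:2  d5:6  d6:4 — peak 7.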